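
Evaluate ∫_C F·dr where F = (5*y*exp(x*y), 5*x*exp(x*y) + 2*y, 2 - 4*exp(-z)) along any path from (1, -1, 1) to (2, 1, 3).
-9*exp(-1) + 4*exp(-3) + 4 + 5*exp(2)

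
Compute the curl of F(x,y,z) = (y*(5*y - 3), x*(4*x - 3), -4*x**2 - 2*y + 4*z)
(-2, 8*x, 8*x - 10*y)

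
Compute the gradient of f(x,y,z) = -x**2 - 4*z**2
(-2*x, 0, -8*z)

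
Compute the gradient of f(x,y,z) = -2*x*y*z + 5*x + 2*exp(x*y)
(-2*y*z + 2*y*exp(x*y) + 5, 2*x*(-z + exp(x*y)), -2*x*y)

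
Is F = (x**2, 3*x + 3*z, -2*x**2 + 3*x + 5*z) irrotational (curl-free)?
No, ∇×F = (-3, 4*x - 3, 3)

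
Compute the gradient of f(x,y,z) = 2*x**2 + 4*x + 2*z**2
(4*x + 4, 0, 4*z)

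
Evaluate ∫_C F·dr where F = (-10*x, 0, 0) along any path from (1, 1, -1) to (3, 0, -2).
-40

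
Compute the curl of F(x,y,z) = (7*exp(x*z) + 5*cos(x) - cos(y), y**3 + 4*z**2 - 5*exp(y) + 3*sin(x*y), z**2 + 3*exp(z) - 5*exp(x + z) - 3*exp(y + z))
(-8*z - 3*exp(y + z), 7*x*exp(x*z) + 5*exp(x + z), 3*y*cos(x*y) - sin(y))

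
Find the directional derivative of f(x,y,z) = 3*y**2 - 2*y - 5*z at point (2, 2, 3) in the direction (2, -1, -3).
5*sqrt(14)/14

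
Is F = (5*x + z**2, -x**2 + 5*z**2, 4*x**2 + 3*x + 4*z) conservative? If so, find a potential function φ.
No, ∇×F = (-10*z, -8*x + 2*z - 3, -2*x) ≠ 0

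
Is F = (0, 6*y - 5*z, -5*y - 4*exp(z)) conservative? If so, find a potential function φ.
Yes, F is conservative. φ = 3*y**2 - 5*y*z - 4*exp(z)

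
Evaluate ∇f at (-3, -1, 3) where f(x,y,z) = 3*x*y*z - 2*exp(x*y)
(-9 + 2*exp(3), -27 + 6*exp(3), 9)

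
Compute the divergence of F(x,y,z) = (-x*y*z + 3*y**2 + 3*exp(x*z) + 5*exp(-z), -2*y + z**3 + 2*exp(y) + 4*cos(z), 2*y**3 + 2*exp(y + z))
-y*z + 3*z*exp(x*z) + 2*exp(y) + 2*exp(y + z) - 2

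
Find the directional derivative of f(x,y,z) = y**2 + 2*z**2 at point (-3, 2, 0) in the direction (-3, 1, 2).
2*sqrt(14)/7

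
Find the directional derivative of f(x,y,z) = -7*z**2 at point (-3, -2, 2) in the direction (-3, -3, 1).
-28*sqrt(19)/19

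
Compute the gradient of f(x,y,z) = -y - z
(0, -1, -1)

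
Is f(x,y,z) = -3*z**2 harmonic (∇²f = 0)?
No, ∇²f = -6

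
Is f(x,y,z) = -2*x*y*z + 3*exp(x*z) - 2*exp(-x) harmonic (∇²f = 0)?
No, ∇²f = (3*(x**2 + z**2)*exp(x*z + x) - 2)*exp(-x)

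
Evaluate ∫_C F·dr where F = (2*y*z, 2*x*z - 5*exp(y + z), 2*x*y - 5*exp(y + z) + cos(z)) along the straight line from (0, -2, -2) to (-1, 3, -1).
-5*exp(2) - sin(1) + 5*exp(-4) + sin(2) + 6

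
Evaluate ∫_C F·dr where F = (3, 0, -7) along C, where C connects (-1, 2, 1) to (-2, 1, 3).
-17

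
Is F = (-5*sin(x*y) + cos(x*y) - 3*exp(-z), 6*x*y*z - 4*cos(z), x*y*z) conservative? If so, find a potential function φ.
No, ∇×F = (-6*x*y + x*z - 4*sin(z), -y*z + 3*exp(-z), x*sin(x*y) + 5*x*cos(x*y) + 6*y*z) ≠ 0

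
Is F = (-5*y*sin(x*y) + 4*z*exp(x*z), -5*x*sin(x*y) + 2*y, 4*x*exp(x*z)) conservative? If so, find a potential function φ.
Yes, F is conservative. φ = y**2 + 4*exp(x*z) + 5*cos(x*y)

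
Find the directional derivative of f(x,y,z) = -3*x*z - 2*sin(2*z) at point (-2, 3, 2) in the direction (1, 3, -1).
4*sqrt(11)*(-3 + cos(4))/11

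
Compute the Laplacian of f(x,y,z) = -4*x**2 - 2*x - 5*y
-8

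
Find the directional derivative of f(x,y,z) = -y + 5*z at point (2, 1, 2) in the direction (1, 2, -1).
-7*sqrt(6)/6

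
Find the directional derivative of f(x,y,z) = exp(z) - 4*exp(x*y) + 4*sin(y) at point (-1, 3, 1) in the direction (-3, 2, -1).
sqrt(14)*(8*exp(3)*cos(3) - exp(4) + 44)*exp(-3)/14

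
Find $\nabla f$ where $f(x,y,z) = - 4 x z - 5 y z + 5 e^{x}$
(-4*z + 5*exp(x), -5*z, -4*x - 5*y)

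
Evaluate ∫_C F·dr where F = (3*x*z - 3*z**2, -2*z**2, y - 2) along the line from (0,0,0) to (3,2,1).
11/3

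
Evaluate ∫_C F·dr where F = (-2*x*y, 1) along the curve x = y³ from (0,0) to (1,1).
1/7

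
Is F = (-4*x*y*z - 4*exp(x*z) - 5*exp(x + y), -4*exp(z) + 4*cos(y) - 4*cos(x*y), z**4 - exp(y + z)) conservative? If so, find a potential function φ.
No, ∇×F = ((4 - exp(y))*exp(z), 4*x*(-y - exp(x*z)), 4*x*z + 4*y*sin(x*y) + 5*exp(x + y)) ≠ 0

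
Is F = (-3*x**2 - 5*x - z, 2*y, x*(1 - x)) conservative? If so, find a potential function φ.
No, ∇×F = (0, 2*x - 2, 0) ≠ 0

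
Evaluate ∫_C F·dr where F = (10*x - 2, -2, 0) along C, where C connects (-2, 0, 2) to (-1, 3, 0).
-23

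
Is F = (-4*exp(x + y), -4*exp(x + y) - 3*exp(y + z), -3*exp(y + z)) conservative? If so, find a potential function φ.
Yes, F is conservative. φ = -4*exp(x + y) - 3*exp(y + z)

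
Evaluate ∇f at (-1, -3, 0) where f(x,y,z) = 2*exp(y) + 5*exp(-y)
(0, (2 - 5*exp(6))*exp(-3), 0)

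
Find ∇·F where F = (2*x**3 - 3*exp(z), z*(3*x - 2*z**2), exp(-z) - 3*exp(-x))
6*x**2 - exp(-z)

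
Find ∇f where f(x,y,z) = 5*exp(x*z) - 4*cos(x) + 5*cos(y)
(5*z*exp(x*z) + 4*sin(x), -5*sin(y), 5*x*exp(x*z))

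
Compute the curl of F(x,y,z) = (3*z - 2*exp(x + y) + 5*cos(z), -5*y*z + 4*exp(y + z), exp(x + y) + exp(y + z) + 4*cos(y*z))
(5*y - 4*z*sin(y*z) + exp(x + y) - 3*exp(y + z), -exp(x + y) - 5*sin(z) + 3, 2*exp(x + y))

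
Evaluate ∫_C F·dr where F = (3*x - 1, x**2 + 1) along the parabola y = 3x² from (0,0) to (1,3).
5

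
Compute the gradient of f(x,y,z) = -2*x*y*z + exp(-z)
(-2*y*z, -2*x*z, -2*x*y - exp(-z))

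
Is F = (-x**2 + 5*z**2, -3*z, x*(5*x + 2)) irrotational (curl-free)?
No, ∇×F = (3, -10*x + 10*z - 2, 0)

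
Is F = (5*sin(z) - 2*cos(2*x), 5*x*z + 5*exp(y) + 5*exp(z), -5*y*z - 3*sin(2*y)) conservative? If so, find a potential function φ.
No, ∇×F = (-5*x - 5*z - 5*exp(z) - 6*cos(2*y), 5*cos(z), 5*z) ≠ 0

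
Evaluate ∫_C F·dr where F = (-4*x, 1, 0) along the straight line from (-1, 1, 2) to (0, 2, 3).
3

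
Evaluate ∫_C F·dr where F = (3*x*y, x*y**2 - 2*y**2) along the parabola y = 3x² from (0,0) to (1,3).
-225/28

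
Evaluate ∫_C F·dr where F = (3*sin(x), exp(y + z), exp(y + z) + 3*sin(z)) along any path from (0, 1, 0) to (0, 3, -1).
-E - 3*cos(1) + 3 + exp(2)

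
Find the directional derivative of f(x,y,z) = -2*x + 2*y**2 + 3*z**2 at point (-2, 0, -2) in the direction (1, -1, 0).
-sqrt(2)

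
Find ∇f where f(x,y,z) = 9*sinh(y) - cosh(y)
(0, -sinh(y) + 9*cosh(y), 0)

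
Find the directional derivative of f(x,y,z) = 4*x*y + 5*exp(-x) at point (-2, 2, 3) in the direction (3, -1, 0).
sqrt(10)*(32 - 15*exp(2))/10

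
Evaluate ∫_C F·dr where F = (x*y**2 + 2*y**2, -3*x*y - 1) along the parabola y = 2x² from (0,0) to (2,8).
-1016/15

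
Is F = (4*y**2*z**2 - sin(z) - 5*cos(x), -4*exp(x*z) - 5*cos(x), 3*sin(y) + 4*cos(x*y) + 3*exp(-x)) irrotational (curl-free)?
No, ∇×F = (4*x*exp(x*z) - 4*x*sin(x*y) + 3*cos(y), 8*y**2*z + 4*y*sin(x*y) - cos(z) + 3*exp(-x), -8*y*z**2 - 4*z*exp(x*z) + 5*sin(x))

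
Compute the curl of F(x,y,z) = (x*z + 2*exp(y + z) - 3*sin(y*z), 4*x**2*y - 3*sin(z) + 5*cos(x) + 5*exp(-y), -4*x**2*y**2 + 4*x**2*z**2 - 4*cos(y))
(-8*x**2*y + 4*sin(y) + 3*cos(z), 8*x*y**2 - 8*x*z**2 + x - 3*y*cos(y*z) + 2*exp(y + z), 8*x*y + 3*z*cos(y*z) - 2*exp(y + z) - 5*sin(x))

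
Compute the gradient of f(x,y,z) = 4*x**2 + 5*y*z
(8*x, 5*z, 5*y)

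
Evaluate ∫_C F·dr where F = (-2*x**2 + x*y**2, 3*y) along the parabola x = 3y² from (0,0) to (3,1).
-27/2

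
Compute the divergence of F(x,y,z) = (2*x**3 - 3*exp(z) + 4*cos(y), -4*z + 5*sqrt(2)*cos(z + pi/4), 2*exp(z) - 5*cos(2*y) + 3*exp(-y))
6*x**2 + 2*exp(z)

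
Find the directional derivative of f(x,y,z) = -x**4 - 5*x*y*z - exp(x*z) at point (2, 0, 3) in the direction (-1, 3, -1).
sqrt(11)*(-58 + 5*exp(6))/11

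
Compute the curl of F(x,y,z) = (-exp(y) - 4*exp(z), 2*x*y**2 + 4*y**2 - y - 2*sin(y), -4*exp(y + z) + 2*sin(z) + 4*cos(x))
(-4*exp(y + z), -4*exp(z) + 4*sin(x), 2*y**2 + exp(y))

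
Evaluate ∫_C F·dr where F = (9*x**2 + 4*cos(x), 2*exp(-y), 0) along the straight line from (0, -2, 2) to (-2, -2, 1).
-24 - 4*sin(2)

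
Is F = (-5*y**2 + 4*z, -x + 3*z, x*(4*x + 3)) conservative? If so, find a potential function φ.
No, ∇×F = (-3, 1 - 8*x, 10*y - 1) ≠ 0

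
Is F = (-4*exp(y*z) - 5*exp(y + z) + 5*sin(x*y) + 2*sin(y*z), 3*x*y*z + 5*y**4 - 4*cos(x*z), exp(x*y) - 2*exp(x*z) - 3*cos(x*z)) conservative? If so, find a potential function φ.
No, ∇×F = (x*(-3*y + exp(x*y) - 4*sin(x*z)), -y*exp(x*y) - 4*y*exp(y*z) + 2*y*cos(y*z) + 2*z*exp(x*z) - 3*z*sin(x*z) - 5*exp(y + z), -5*x*cos(x*y) + 3*y*z + 4*z*exp(y*z) + 4*z*sin(x*z) - 2*z*cos(y*z) + 5*exp(y + z)) ≠ 0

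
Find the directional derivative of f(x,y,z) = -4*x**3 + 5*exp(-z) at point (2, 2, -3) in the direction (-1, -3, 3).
3*sqrt(19)*(16 - 5*exp(3))/19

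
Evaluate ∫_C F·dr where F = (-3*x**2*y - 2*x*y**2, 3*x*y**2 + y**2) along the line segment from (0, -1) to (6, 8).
513/2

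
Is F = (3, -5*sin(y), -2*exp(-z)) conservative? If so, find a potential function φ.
Yes, F is conservative. φ = 3*x + 5*cos(y) + 2*exp(-z)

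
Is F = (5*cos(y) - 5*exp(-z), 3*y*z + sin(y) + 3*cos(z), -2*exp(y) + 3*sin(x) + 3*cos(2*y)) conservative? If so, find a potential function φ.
No, ∇×F = (-3*y - 2*exp(y) - 6*sin(2*y) + 3*sin(z), -3*cos(x) + 5*exp(-z), 5*sin(y)) ≠ 0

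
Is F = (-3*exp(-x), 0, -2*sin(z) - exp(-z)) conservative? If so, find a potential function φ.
Yes, F is conservative. φ = 2*cos(z) + exp(-z) + 3*exp(-x)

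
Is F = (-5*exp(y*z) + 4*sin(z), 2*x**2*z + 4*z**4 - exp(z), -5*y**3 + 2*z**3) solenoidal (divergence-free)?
No, ∇·F = 6*z**2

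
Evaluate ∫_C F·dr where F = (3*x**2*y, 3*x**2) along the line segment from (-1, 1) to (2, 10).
387/4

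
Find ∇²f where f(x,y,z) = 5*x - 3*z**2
-6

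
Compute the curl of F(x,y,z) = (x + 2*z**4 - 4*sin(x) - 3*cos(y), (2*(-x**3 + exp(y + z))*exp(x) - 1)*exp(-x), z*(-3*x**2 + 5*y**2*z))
(10*y*z**2 - 2*exp(y + z), 6*x*z + 8*z**3, -6*x**2 - 3*sin(y) + exp(-x))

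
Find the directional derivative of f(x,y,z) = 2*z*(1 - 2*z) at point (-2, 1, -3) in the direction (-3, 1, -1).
-26*sqrt(11)/11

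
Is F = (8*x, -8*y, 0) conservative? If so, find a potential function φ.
Yes, F is conservative. φ = 4*x**2 - 4*y**2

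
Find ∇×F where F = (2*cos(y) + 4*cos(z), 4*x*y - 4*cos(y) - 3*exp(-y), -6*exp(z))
(0, -4*sin(z), 4*y + 2*sin(y))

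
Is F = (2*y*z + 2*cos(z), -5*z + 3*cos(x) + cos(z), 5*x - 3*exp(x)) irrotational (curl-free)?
No, ∇×F = (sin(z) + 5, 2*y + 3*exp(x) - 2*sin(z) - 5, -2*z - 3*sin(x))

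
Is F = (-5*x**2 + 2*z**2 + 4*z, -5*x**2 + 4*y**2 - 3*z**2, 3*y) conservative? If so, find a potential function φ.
No, ∇×F = (6*z + 3, 4*z + 4, -10*x) ≠ 0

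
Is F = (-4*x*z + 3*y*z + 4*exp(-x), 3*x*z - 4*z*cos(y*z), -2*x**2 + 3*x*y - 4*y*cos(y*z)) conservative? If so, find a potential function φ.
Yes, F is conservative. φ = -2*x**2*z + 3*x*y*z - 4*sin(y*z) - 4*exp(-x)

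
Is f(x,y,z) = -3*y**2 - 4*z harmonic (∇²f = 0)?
No, ∇²f = -6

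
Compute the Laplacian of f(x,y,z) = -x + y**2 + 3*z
2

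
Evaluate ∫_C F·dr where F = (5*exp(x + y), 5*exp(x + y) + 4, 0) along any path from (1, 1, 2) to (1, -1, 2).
-5*exp(2) - 3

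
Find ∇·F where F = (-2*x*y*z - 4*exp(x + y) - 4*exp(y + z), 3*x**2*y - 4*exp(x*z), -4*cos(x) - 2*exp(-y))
3*x**2 - 2*y*z - 4*exp(x + y)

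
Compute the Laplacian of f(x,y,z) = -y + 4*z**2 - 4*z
8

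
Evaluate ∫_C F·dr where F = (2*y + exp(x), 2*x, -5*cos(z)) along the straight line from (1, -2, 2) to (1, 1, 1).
-5*sin(1) + 5*sin(2) + 6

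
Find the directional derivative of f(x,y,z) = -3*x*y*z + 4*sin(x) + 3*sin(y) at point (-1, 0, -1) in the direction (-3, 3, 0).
-2*sqrt(2)*cos(1)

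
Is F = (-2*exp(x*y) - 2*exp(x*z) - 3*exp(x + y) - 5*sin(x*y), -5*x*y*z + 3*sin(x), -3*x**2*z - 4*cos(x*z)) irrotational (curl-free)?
No, ∇×F = (5*x*y, 6*x*z - 2*x*exp(x*z) - 4*z*sin(x*z), 2*x*exp(x*y) + 5*x*cos(x*y) - 5*y*z + 3*exp(x + y) + 3*cos(x))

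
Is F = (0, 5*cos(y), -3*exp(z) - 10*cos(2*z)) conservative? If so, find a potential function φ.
Yes, F is conservative. φ = -3*exp(z) + 5*sin(y) - 5*sin(2*z)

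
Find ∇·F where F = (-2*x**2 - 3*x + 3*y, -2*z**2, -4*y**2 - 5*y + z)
-4*x - 2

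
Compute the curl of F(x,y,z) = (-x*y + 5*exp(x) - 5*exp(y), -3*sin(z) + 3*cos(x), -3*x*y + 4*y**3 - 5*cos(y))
(-3*x + 12*y**2 + 5*sin(y) + 3*cos(z), 3*y, x + 5*exp(y) - 3*sin(x))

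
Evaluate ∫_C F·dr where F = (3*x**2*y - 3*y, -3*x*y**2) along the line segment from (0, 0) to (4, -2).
-60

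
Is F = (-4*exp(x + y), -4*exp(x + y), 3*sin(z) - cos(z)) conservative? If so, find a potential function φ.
Yes, F is conservative. φ = -4*exp(x + y) - sin(z) - 3*cos(z)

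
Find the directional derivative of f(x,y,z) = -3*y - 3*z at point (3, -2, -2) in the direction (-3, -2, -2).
12*sqrt(17)/17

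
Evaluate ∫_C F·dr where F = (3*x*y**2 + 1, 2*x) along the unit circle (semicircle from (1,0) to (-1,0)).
-2 + pi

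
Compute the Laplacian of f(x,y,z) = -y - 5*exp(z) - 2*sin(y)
-5*exp(z) + 2*sin(y)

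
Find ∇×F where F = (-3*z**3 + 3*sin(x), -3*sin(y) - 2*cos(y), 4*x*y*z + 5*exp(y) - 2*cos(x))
(4*x*z + 5*exp(y), -4*y*z - 9*z**2 - 2*sin(x), 0)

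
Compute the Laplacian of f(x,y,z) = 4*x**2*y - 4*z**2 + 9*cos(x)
8*y - 9*cos(x) - 8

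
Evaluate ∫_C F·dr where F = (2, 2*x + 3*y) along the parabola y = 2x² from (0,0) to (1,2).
32/3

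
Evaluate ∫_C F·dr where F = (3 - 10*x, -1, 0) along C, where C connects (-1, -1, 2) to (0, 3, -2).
4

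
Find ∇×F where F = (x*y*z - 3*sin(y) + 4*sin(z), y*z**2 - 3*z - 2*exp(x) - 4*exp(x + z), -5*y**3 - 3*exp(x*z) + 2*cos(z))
(-15*y**2 - 2*y*z + 4*exp(x + z) + 3, x*y + 3*z*exp(x*z) + 4*cos(z), -x*z - 2*exp(x) - 4*exp(x + z) + 3*cos(y))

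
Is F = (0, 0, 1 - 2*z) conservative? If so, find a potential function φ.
Yes, F is conservative. φ = z*(1 - z)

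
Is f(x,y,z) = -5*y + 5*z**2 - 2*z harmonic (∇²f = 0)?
No, ∇²f = 10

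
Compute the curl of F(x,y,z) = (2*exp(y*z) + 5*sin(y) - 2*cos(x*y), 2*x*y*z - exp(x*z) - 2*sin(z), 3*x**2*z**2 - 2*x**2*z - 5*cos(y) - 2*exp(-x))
(-2*x*y + x*exp(x*z) + 5*sin(y) + 2*cos(z), -6*x*z**2 + 4*x*z + 2*y*exp(y*z) - 2*exp(-x), -2*x*sin(x*y) + 2*y*z - z*exp(x*z) - 2*z*exp(y*z) - 5*cos(y))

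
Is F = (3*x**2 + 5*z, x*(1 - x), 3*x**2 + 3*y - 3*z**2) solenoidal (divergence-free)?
No, ∇·F = 6*x - 6*z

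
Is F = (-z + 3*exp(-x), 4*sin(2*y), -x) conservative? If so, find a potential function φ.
Yes, F is conservative. φ = -x*z - 2*cos(2*y) - 3*exp(-x)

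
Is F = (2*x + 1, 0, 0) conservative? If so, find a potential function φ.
Yes, F is conservative. φ = x*(x + 1)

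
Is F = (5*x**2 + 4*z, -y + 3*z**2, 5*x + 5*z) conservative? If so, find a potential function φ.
No, ∇×F = (-6*z, -1, 0) ≠ 0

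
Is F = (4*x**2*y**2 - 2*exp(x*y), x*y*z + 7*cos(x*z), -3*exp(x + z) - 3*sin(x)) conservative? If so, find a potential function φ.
No, ∇×F = (x*(-y + 7*sin(x*z)), 3*exp(x + z) + 3*cos(x), -8*x**2*y + 2*x*exp(x*y) + y*z - 7*z*sin(x*z)) ≠ 0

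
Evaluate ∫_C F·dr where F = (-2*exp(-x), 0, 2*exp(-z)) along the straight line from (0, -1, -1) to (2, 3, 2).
-2 + 2*E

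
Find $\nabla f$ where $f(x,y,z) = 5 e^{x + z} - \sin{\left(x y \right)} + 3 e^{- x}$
(-y*cos(x*y) + 5*exp(x + z) - 3*exp(-x), -x*cos(x*y), 5*exp(x + z))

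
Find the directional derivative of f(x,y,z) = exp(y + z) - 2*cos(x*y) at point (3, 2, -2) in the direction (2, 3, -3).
13*sqrt(22)*sin(6)/11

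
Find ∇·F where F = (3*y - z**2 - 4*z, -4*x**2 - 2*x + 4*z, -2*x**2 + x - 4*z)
-4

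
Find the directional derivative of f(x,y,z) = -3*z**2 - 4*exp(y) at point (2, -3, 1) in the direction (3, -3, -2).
6*sqrt(22)*(1 + exp(3))*exp(-3)/11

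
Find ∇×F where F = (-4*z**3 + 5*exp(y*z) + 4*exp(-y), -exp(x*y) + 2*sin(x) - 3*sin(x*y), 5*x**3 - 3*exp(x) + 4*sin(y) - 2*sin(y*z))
(-2*z*cos(y*z) + 4*cos(y), -15*x**2 + 5*y*exp(y*z) - 12*z**2 + 3*exp(x), -y*exp(x*y) - 3*y*cos(x*y) - 5*z*exp(y*z) + 2*cos(x) + 4*exp(-y))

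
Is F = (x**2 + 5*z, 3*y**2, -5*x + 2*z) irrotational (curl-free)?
No, ∇×F = (0, 10, 0)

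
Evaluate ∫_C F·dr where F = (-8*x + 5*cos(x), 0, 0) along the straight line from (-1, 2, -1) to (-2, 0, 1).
-12 - 5*sin(2) + 5*sin(1)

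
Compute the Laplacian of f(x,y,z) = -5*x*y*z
0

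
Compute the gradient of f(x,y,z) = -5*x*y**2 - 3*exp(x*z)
(-5*y**2 - 3*z*exp(x*z), -10*x*y, -3*x*exp(x*z))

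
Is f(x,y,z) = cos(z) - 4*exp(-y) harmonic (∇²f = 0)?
No, ∇²f = -cos(z) - 4*exp(-y)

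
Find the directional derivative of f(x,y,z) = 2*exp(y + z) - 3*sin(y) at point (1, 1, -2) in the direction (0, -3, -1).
sqrt(10)*(-8 + 9*E*cos(1))*exp(-1)/10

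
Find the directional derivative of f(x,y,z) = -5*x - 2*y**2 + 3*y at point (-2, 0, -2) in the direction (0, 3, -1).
9*sqrt(10)/10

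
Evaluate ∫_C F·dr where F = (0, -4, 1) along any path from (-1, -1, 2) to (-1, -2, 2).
4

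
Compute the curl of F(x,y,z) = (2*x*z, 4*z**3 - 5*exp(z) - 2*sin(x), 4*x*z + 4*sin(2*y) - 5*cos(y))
(-12*z**2 + 5*exp(z) + 5*sin(y) + 8*cos(2*y), 2*x - 4*z, -2*cos(x))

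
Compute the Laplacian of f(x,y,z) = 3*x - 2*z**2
-4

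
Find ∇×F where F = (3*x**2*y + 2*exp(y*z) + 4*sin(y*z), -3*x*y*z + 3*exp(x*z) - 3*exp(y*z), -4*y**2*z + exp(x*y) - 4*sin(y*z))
(3*x*y + x*exp(x*y) - 3*x*exp(x*z) - 8*y*z + 3*y*exp(y*z) - 4*z*cos(y*z), y*(-exp(x*y) + 2*exp(y*z) + 4*cos(y*z)), -3*x**2 - 3*y*z + 3*z*exp(x*z) - 2*z*exp(y*z) - 4*z*cos(y*z))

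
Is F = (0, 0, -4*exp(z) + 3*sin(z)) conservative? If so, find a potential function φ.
Yes, F is conservative. φ = -4*exp(z) - 3*cos(z)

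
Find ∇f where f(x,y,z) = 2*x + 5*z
(2, 0, 5)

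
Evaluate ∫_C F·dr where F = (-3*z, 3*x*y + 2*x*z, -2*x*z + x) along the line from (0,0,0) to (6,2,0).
24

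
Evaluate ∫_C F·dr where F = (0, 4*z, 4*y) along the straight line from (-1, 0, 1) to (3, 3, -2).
-24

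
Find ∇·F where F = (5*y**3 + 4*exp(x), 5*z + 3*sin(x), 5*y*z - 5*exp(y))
5*y + 4*exp(x)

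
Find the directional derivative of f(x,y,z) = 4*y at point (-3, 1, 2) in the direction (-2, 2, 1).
8/3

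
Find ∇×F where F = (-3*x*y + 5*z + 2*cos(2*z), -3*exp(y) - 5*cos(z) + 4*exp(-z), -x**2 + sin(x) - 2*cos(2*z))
(-5*sin(z) + 4*exp(-z), 2*x - 4*sin(2*z) - cos(x) + 5, 3*x)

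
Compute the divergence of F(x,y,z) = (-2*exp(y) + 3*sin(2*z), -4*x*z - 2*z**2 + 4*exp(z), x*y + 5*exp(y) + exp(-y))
0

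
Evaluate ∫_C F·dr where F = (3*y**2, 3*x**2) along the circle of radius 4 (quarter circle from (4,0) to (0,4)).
0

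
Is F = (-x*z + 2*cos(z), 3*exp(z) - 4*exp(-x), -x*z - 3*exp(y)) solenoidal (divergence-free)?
No, ∇·F = -x - z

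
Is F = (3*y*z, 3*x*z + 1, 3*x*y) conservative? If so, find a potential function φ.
Yes, F is conservative. φ = y*(3*x*z + 1)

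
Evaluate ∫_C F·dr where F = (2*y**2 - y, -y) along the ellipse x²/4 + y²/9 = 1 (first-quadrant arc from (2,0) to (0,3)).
-57/2 + 3*pi/2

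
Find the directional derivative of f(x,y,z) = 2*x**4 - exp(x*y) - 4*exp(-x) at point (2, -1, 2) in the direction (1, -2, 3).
sqrt(14)*(9 + 64*exp(2))*exp(-2)/14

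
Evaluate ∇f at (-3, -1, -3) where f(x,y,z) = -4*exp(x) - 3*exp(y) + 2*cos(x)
(-4*exp(-3) + 2*sin(3), -3*exp(-1), 0)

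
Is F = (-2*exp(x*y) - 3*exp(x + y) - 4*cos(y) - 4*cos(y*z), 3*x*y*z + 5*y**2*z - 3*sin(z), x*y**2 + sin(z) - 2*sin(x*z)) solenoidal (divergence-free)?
No, ∇·F = 3*x*z - 2*x*cos(x*z) + 10*y*z - 2*y*exp(x*y) - 3*exp(x + y) + cos(z)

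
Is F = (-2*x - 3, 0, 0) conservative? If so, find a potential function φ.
Yes, F is conservative. φ = x*(-x - 3)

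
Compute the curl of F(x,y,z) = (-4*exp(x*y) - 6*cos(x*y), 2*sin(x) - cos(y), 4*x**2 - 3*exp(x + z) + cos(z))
(0, -8*x + 3*exp(x + z), 4*x*exp(x*y) - 6*x*sin(x*y) + 2*cos(x))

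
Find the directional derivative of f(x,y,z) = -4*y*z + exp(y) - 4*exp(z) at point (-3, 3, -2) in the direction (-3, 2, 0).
2*sqrt(13)*(8 + exp(3))/13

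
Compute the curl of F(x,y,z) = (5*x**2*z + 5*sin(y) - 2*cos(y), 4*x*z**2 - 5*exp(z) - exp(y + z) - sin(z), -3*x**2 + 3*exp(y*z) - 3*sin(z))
(-8*x*z + 3*z*exp(y*z) + 5*exp(z) + exp(y + z) + cos(z), x*(5*x + 6), 4*z**2 - 2*sin(y) - 5*cos(y))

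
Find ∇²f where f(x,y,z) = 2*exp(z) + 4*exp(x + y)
2*exp(z) + 8*exp(x + y)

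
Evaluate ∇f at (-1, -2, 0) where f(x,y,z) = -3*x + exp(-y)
(-3, -exp(2), 0)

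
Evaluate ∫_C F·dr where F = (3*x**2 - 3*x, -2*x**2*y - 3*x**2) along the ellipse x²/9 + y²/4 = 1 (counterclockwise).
0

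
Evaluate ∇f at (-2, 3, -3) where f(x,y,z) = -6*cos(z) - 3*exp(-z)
(0, 0, -6*sin(3) + 3*exp(3))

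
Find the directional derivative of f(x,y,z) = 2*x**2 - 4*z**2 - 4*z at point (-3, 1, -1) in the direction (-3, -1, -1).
32*sqrt(11)/11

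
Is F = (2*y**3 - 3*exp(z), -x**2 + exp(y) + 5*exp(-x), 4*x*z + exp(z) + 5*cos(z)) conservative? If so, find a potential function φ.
No, ∇×F = (0, -4*z - 3*exp(z), -2*x - 6*y**2 - 5*exp(-x)) ≠ 0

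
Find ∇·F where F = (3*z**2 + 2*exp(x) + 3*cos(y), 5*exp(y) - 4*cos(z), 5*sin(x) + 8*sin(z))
2*exp(x) + 5*exp(y) + 8*cos(z)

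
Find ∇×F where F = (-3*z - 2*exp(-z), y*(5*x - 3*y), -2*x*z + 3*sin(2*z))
(0, 2*z - 3 + 2*exp(-z), 5*y)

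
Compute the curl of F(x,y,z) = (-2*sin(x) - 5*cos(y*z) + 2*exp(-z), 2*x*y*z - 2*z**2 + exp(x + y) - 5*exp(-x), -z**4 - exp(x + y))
(-2*x*y + 4*z - exp(x + y), 5*y*sin(y*z) + exp(x + y) - 2*exp(-z), 2*y*z - 5*z*sin(y*z) + exp(x + y) + 5*exp(-x))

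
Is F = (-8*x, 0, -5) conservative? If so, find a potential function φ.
Yes, F is conservative. φ = -4*x**2 - 5*z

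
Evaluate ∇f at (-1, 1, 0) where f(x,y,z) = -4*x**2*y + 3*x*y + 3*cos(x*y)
(3*sin(1) + 11, -7 - 3*sin(1), 0)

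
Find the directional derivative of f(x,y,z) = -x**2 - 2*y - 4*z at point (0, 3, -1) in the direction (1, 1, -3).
10*sqrt(11)/11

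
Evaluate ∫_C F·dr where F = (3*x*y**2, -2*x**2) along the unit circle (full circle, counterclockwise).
0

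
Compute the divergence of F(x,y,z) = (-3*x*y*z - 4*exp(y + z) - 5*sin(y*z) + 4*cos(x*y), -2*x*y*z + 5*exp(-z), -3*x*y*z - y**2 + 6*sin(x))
-3*x*y - 2*x*z - 3*y*z - 4*y*sin(x*y)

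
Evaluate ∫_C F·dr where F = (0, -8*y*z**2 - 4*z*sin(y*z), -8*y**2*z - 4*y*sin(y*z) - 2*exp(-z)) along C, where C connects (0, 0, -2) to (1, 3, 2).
-148 - 4*sinh(2) + 4*cos(6)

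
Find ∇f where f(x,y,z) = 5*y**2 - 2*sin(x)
(-2*cos(x), 10*y, 0)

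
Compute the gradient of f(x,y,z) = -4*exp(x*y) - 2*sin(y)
(-4*y*exp(x*y), -4*x*exp(x*y) - 2*cos(y), 0)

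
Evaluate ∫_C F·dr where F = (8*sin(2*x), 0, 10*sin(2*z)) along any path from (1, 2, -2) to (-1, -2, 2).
0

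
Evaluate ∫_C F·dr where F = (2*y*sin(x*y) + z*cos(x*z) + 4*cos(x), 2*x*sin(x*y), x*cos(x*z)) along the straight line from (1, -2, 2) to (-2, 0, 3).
-5*sin(2) - 4*sin(1) - 2 + 2*cos(2) - sin(6)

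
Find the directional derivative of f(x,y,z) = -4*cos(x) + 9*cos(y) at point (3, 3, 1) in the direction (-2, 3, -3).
-35*sqrt(22)*sin(3)/22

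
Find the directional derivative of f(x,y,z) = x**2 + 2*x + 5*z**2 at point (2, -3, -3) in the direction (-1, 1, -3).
84*sqrt(11)/11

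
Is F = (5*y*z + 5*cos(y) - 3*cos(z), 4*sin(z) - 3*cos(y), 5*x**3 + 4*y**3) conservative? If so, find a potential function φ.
No, ∇×F = (12*y**2 - 4*cos(z), -15*x**2 + 5*y + 3*sin(z), -5*z + 5*sin(y)) ≠ 0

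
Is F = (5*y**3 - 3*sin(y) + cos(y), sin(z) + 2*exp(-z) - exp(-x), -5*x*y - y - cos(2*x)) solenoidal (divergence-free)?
Yes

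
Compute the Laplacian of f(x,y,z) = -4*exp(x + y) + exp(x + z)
-8*exp(x + y) + 2*exp(x + z)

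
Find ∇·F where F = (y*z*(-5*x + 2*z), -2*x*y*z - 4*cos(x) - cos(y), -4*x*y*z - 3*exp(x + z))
-4*x*y - 2*x*z - 5*y*z - 3*exp(x + z) + sin(y)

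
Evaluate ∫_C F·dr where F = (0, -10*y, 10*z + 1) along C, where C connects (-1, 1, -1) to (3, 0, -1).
5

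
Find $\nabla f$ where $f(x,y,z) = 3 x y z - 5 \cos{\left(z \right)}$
(3*y*z, 3*x*z, 3*x*y + 5*sin(z))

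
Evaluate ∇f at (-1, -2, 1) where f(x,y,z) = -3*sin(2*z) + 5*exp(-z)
(0, 0, -5*exp(-1) - 6*cos(2))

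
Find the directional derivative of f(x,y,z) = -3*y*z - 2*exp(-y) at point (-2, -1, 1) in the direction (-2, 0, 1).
3*sqrt(5)/5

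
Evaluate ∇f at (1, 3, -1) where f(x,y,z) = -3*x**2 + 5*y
(-6, 5, 0)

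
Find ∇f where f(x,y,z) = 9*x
(9, 0, 0)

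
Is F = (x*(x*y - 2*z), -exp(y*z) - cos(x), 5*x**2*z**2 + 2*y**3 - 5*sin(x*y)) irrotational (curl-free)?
No, ∇×F = (-5*x*cos(x*y) + 6*y**2 + y*exp(y*z), -10*x*z**2 - 2*x + 5*y*cos(x*y), -x**2 + sin(x))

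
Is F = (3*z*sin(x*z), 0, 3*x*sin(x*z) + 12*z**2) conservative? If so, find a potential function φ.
Yes, F is conservative. φ = 4*z**3 - 3*cos(x*z)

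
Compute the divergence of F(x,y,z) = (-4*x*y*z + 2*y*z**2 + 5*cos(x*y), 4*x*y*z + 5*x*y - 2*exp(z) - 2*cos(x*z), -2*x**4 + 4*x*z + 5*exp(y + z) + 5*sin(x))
4*x*z + 9*x - 4*y*z - 5*y*sin(x*y) + 5*exp(y + z)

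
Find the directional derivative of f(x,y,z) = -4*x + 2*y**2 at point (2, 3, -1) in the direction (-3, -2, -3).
-6*sqrt(22)/11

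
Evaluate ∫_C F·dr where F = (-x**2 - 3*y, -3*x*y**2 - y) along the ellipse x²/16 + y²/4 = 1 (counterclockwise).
0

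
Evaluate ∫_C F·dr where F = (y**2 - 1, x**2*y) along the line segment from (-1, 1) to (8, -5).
471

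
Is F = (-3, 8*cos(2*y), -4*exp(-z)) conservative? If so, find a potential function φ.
Yes, F is conservative. φ = -3*x + 4*sin(2*y) + 4*exp(-z)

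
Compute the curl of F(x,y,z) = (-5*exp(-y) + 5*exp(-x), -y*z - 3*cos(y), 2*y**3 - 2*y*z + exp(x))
(6*y**2 + y - 2*z, -exp(x), -5*exp(-y))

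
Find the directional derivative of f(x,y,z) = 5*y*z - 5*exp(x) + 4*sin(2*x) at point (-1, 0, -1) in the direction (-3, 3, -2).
3*sqrt(22)*(-5*E + 5 - 8*E*cos(2))*exp(-1)/22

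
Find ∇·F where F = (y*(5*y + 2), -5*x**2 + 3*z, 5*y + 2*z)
2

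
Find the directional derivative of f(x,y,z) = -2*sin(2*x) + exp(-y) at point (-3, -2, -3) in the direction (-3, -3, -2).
3*sqrt(22)*(4*cos(6) + exp(2))/22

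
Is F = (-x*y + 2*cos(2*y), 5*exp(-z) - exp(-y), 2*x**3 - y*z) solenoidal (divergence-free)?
No, ∇·F = -2*y + exp(-y)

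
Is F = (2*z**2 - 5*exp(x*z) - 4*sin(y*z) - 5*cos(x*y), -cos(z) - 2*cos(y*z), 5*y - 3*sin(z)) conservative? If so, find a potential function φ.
No, ∇×F = (-2*y*sin(y*z) - sin(z) + 5, -5*x*exp(x*z) - 4*y*cos(y*z) + 4*z, -5*x*sin(x*y) + 4*z*cos(y*z)) ≠ 0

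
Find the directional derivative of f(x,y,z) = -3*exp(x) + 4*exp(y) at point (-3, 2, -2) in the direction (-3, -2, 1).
sqrt(14)*(9 - 8*exp(5))*exp(-3)/14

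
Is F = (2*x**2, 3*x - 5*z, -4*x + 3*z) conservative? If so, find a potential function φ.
No, ∇×F = (5, 4, 3) ≠ 0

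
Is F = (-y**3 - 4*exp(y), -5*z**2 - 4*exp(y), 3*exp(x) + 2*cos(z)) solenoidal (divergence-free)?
No, ∇·F = -4*exp(y) - 2*sin(z)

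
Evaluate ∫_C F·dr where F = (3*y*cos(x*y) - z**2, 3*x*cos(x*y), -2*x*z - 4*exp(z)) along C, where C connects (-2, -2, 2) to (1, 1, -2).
-12 - 4*exp(-2) - 3*sin(4) + 3*sin(1) + 4*exp(2)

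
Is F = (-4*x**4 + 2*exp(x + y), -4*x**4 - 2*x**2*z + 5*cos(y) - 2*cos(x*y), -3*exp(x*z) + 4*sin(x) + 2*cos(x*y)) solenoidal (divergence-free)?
No, ∇·F = -16*x**3 - 3*x*exp(x*z) + 2*x*sin(x*y) + 2*exp(x + y) - 5*sin(y)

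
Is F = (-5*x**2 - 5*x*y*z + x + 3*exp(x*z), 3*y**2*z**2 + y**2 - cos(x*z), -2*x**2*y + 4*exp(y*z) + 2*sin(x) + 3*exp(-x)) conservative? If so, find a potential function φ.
No, ∇×F = (-2*x**2 - x*sin(x*z) - 6*y**2*z + 4*z*exp(y*z), -x*y + 3*x*exp(x*z) - 2*cos(x) + 3*exp(-x), z*(5*x + sin(x*z))) ≠ 0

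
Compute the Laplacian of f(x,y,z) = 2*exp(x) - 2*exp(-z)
2*exp(x) - 2*exp(-z)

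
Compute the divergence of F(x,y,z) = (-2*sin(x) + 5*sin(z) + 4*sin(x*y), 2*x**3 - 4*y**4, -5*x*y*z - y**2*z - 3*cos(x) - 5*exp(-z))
-5*x*y - 16*y**3 - y**2 + 4*y*cos(x*y) - 2*cos(x) + 5*exp(-z)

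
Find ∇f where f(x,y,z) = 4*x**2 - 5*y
(8*x, -5, 0)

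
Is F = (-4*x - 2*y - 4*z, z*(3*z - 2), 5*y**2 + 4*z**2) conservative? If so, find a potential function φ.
No, ∇×F = (10*y - 6*z + 2, -4, 2) ≠ 0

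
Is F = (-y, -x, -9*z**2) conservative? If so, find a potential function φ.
Yes, F is conservative. φ = -x*y - 3*z**3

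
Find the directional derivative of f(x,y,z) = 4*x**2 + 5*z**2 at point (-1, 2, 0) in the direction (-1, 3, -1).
8*sqrt(11)/11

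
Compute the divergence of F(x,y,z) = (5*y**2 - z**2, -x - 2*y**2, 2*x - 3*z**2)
-4*y - 6*z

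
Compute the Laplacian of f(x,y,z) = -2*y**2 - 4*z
-4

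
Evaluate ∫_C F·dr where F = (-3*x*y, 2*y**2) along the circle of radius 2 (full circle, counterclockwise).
0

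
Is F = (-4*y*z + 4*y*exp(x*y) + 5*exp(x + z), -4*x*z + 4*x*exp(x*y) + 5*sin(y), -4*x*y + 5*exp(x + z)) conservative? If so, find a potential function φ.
Yes, F is conservative. φ = -4*x*y*z + 4*exp(x*y) + 5*exp(x + z) - 5*cos(y)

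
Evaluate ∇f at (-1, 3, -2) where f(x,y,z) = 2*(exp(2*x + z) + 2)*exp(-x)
(2*(1 - 2*exp(4))*exp(-3), 0, 2*exp(-3))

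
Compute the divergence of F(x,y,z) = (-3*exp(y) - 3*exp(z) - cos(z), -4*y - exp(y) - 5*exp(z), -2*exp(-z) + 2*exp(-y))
-exp(y) - 4 + 2*exp(-z)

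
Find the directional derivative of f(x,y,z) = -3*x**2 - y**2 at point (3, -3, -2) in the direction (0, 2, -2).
3*sqrt(2)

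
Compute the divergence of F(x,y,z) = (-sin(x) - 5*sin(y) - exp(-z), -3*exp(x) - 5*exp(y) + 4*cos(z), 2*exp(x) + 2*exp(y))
-5*exp(y) - cos(x)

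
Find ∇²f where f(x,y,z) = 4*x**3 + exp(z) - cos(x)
24*x + exp(z) + cos(x)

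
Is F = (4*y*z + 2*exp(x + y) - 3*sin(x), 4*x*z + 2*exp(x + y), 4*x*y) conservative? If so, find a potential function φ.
Yes, F is conservative. φ = 4*x*y*z + 2*exp(x + y) + 3*cos(x)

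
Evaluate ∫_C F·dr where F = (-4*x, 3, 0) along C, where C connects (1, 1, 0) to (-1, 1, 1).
0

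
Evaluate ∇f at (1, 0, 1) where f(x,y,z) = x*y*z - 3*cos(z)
(0, 1, 3*sin(1))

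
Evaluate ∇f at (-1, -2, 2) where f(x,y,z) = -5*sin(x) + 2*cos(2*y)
(-5*cos(1), 4*sin(4), 0)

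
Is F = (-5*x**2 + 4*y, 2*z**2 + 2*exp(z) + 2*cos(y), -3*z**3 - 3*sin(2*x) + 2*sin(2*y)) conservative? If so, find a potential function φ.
No, ∇×F = (-4*z - 2*exp(z) + 4*cos(2*y), 6*cos(2*x), -4) ≠ 0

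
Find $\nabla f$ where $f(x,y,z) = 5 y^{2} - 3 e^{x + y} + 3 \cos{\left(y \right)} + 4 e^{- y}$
(-3*exp(x + y), 10*y - 3*exp(x + y) - 3*sin(y) - 4*exp(-y), 0)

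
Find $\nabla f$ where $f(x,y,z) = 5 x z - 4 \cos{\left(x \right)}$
(5*z + 4*sin(x), 0, 5*x)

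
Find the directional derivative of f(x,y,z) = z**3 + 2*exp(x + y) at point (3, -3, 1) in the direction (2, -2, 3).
9*sqrt(17)/17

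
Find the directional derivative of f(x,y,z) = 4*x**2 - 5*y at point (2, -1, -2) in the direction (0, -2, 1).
2*sqrt(5)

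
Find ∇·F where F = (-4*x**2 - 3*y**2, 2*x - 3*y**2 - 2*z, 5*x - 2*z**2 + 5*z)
-8*x - 6*y - 4*z + 5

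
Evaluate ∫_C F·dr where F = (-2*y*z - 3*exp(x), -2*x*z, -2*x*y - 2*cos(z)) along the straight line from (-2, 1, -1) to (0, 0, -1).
3*exp(-2) + 1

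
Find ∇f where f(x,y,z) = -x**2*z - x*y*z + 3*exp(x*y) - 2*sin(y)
(-2*x*z - y*z + 3*y*exp(x*y), -x*z + 3*x*exp(x*y) - 2*cos(y), x*(-x - y))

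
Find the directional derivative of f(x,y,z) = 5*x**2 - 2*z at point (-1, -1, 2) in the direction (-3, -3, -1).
32*sqrt(19)/19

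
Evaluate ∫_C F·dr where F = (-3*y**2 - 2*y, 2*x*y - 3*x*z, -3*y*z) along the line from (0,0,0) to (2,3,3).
-57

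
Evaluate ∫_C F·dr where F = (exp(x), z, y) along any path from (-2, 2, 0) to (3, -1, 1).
-1 - exp(-2) + exp(3)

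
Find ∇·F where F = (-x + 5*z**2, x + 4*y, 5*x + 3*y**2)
3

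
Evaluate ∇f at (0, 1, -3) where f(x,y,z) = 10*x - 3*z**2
(10, 0, 18)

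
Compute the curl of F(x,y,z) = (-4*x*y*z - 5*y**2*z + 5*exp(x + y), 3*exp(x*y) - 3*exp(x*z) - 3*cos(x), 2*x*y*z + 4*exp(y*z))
(2*x*z + 3*x*exp(x*z) + 4*z*exp(y*z), y*(-4*x - 5*y - 2*z), 4*x*z + 10*y*z + 3*y*exp(x*y) - 3*z*exp(x*z) - 5*exp(x + y) + 3*sin(x))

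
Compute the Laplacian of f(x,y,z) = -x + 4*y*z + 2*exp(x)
2*exp(x)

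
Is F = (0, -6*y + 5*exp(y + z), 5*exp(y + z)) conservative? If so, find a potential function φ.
Yes, F is conservative. φ = -3*y**2 + 5*exp(y + z)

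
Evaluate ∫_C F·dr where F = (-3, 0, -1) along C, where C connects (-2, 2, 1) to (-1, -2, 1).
-3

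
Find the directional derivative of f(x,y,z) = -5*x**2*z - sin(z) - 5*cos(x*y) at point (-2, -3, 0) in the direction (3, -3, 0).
-5*sqrt(2)*sin(6)/2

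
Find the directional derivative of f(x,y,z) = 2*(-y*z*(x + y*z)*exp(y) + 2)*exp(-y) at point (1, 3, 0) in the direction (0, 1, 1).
sqrt(2)*(-3*exp(3) - 2)*exp(-3)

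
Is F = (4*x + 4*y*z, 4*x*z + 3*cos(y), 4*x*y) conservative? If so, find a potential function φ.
Yes, F is conservative. φ = 2*x**2 + 4*x*y*z + 3*sin(y)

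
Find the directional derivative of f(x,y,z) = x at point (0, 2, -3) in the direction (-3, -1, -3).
-3*sqrt(19)/19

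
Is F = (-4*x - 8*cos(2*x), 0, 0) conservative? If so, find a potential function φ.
Yes, F is conservative. φ = -2*x**2 - 4*sin(2*x)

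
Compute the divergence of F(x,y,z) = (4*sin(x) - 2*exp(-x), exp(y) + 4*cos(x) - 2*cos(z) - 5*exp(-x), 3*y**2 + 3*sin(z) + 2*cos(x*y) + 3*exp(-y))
exp(y) + 4*cos(x) + 3*cos(z) + 2*exp(-x)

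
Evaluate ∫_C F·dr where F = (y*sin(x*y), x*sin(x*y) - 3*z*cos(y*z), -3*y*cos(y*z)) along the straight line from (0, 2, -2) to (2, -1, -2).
-3*sin(2) - cos(2) + 1 - 3*sin(4)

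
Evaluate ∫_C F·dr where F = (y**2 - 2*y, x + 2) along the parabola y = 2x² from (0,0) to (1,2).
24/5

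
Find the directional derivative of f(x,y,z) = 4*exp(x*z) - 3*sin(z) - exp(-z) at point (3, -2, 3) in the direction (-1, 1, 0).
-6*sqrt(2)*exp(9)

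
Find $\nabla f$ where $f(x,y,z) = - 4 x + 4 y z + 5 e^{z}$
(-4, 4*z, 4*y + 5*exp(z))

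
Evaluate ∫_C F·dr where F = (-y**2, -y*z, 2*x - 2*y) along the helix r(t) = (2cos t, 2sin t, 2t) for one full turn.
4*pi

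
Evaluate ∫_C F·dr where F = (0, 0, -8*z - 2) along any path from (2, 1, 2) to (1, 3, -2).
8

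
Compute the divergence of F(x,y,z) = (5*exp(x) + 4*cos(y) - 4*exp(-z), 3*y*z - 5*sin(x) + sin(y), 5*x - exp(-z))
3*z + 5*exp(x) + cos(y) + exp(-z)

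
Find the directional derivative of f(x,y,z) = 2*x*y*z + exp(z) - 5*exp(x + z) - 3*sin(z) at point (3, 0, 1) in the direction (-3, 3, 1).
sqrt(19)*(-3*cos(1) + E + 18 + 10*exp(4))/19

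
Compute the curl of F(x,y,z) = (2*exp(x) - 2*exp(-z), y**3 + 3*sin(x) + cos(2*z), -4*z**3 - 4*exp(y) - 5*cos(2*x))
(-4*exp(y) + 2*sin(2*z), -10*sin(2*x) + 2*exp(-z), 3*cos(x))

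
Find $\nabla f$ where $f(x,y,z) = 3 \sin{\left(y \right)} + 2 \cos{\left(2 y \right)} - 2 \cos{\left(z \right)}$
(0, (3 - 8*sin(y))*cos(y), 2*sin(z))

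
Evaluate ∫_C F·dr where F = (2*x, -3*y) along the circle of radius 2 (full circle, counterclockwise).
0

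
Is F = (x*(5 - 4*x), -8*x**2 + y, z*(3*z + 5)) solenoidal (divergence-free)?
No, ∇·F = -8*x + 6*z + 11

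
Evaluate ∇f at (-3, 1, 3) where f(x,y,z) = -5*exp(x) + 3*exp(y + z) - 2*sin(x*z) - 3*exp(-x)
(-5*exp(-3) - 6*cos(9) + 3*exp(3), 3*exp(4), 6*cos(9) + 3*exp(4))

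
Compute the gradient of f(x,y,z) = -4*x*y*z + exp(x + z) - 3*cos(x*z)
(-4*y*z + 3*z*sin(x*z) + exp(x + z), -4*x*z, -4*x*y + 3*x*sin(x*z) + exp(x + z))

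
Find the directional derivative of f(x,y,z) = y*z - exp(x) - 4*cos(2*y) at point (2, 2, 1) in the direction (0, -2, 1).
-16*sqrt(5)*sin(4)/5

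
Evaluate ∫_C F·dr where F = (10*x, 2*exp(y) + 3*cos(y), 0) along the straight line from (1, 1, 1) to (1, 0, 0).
-2*E - 3*sin(1) + 2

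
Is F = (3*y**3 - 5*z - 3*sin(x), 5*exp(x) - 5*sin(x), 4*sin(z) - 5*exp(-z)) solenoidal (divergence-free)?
No, ∇·F = -3*cos(x) + 4*cos(z) + 5*exp(-z)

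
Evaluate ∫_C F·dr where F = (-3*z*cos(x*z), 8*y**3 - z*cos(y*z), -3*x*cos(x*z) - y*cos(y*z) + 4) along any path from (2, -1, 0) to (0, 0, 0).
-2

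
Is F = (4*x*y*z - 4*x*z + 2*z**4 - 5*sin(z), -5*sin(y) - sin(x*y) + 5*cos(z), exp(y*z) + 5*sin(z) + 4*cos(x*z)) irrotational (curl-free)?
No, ∇×F = (z*exp(y*z) + 5*sin(z), 4*x*y - 4*x + 8*z**3 + 4*z*sin(x*z) - 5*cos(z), -4*x*z - y*cos(x*y))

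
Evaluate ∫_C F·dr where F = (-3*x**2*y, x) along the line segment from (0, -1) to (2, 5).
-22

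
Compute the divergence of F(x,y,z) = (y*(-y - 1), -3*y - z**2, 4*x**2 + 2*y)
-3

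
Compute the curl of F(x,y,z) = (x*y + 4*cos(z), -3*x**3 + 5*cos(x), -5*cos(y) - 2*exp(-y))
(5*sin(y) + 2*exp(-y), -4*sin(z), -9*x**2 - x - 5*sin(x))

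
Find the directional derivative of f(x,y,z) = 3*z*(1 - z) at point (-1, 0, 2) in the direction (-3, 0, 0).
0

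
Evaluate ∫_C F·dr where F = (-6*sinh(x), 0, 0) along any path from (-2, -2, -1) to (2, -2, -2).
0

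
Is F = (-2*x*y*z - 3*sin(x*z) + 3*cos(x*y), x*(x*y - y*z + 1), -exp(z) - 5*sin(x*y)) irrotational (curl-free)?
No, ∇×F = (x*(y - 5*cos(x*y)), -2*x*y - 3*x*cos(x*z) + 5*y*cos(x*y), 2*x*y + 2*x*z + 3*x*sin(x*y) - y*z + 1)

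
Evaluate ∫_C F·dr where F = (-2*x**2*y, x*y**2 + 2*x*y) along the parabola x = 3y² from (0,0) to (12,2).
-67608/35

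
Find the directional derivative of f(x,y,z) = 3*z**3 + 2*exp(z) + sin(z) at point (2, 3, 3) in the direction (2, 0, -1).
-sqrt(5)*(cos(3) + 2*exp(3) + 81)/5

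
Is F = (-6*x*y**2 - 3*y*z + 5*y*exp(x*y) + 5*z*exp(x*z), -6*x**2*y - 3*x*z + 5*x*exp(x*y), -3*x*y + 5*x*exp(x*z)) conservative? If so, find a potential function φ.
Yes, F is conservative. φ = -3*x**2*y**2 - 3*x*y*z + 5*exp(x*y) + 5*exp(x*z)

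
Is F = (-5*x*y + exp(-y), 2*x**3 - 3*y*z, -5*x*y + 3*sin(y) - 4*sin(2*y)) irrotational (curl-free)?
No, ∇×F = (-5*x + 3*y + 3*cos(y) - 8*cos(2*y), 5*y, 6*x**2 + 5*x + exp(-y))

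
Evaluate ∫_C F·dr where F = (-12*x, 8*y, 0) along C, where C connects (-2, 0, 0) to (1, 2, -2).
34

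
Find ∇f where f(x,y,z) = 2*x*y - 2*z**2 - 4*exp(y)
(2*y, 2*x - 4*exp(y), -4*z)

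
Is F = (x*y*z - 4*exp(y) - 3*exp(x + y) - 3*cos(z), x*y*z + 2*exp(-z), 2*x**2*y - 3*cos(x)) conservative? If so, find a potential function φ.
No, ∇×F = (2*x**2 - x*y + 2*exp(-z), -3*x*y - 3*sin(x) + 3*sin(z), -x*z + y*z + 4*exp(y) + 3*exp(x + y)) ≠ 0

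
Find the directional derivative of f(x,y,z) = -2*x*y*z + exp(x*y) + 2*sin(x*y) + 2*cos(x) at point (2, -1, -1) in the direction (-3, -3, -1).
-sqrt(19)*(6*sqrt(2)*exp(2)*cos(pi/4 + 2) + 3 + 10*exp(2))*exp(-2)/19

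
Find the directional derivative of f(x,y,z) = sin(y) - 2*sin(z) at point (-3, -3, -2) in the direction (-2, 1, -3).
sqrt(14)*(6*cos(2) + cos(3))/14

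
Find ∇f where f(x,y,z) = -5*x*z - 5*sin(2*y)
(-5*z, -10*cos(2*y), -5*x)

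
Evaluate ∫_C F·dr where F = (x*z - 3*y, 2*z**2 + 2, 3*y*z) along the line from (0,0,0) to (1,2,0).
1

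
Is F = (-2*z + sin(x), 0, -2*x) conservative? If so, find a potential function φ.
Yes, F is conservative. φ = -2*x*z - cos(x)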